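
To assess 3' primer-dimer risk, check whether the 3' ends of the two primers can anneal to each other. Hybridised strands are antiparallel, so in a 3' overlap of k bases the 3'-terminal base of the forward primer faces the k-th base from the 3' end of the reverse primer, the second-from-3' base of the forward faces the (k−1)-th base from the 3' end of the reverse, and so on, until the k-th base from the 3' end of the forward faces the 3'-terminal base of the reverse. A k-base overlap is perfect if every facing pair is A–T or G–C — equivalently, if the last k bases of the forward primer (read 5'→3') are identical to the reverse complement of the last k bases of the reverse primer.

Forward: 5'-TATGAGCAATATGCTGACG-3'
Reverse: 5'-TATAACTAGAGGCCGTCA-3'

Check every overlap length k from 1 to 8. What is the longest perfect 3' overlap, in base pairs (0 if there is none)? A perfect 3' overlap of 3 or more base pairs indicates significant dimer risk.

Last 8 bases (5'→3') — forward …TGCTGACG, reverse …GGCCGTCA.
Reverse complement of the reverse primer's last 8 bases: TGACGGCC; its first k bases are the reverse complement of the reverse primer's last k bases, so a perfect k-base overlap needs the forward primer's last k bases to equal them.
Comparing (forward last k vs required): k=1: G vs T ✗; k=2: CG vs TG ✗; k=3: ACG vs TGA ✗; k=4: GACG vs TGAC ✗; k=5: TGACG vs TGACG ✓; k=6: CTGACG vs TGACGG ✗; k=7: GCTGACG vs TGACGGC ✗; k=8: TGCTGACG vs TGACGGCC ✗.
Only k = 5 is perfect, so the longest perfect 3' overlap is 5.

Longest perfect overlap: 5 complementary base pairs; significant dimer risk (threshold 3).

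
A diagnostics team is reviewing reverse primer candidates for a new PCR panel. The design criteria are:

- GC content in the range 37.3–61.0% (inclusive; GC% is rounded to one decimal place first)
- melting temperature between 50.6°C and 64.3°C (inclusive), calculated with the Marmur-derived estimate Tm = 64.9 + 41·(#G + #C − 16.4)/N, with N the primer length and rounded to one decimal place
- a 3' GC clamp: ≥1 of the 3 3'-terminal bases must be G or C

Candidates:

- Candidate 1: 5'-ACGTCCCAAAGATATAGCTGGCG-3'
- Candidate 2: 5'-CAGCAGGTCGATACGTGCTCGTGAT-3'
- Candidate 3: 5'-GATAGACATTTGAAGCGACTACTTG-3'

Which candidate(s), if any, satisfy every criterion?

Candidate 1 (23 nt, A=7 T=4 G=6 C=6): GC 12/23 = 52.2% ✓; Tm = 64.9 + 41·(12 − 16.4)/23 = 57.1°C ✓; 3' end GCG has 3 G/C ✓ — passes.
Candidate 2 (25 nt, A=5 T=6 G=8 C=6): GC 14/25 = 56.0% ✓; Tm = 64.9 + 41·(14 − 16.4)/25 = 61.0°C ✓; 3' end GAT has 1 G/C ✓ — passes.
Candidate 3 (25 nt, A=8 T=7 G=6 C=4): GC 10/25 = 40.0% ✓; Tm = 64.9 + 41·(10 − 16.4)/25 = 54.4°C ✓; 3' end TTG has 1 G/C ✓ — passes.

Candidate 1, Candidate 2 and Candidate 3.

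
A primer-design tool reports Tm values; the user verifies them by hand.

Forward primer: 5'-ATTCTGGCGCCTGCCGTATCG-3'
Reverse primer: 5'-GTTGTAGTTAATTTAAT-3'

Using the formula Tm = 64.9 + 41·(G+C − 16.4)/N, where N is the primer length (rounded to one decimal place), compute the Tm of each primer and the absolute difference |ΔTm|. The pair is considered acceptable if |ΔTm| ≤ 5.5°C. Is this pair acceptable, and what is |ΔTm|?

Forward: G+C = 13, N = 21 → Tm = 64.9 + 41·(13 − 16.4)/21 = 58.3°C.
Reverse: G+C = 3, N = 17 → Tm = 64.9 + 41·(3 − 16.4)/17 = 32.6°C.
|ΔTm| = |58.3 − 32.6| = 25.7°C, > 5.5°C.

|ΔTm| = 25.7°C; the pair is not acceptable.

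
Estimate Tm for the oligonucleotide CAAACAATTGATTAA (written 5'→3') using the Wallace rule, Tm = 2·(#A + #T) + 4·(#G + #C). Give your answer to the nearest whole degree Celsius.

Base counts: A=8, T=4, G=1, C=2 (length 15).
Tm = 2·(8+4) + 4·(1+2) = 2·12 + 4·3 = 24 + 12 = 36°C.

36°C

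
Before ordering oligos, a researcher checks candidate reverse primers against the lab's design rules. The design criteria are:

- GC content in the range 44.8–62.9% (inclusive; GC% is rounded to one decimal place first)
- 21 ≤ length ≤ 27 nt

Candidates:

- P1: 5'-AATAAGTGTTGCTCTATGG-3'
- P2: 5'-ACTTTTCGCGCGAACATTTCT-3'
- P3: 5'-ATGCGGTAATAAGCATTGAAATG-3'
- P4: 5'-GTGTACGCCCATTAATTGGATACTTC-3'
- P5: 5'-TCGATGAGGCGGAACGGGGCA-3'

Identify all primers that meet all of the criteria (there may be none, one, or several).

P1 (19 nt, A=5 T=7 G=5 C=2): GC 7/19 = 36.8%, outside 44.8–62.9% ✗; length 19, outside 21–27 ✗ — fails.
P2 (21 nt, A=4 T=8 G=3 C=6): GC 9/21 = 42.9%, outside 44.8–62.9% ✗; length 21 ✓ — fails.
P3 (23 nt, A=9 T=6 G=6 C=2): GC 8/23 = 34.8%, outside 44.8–62.9% ✗; length 23 ✓ — fails.
P4 (26 nt, A=6 T=9 G=5 C=6): GC 11/26 = 42.3%, outside 44.8–62.9% ✗; length 26 ✓ — fails.
P5 (21 nt, A=5 T=2 G=10 C=4): GC 14/21 = 66.7%, outside 44.8–62.9% ✗; length 21 ✓ — fails.

None of the candidates satisfy all criteria.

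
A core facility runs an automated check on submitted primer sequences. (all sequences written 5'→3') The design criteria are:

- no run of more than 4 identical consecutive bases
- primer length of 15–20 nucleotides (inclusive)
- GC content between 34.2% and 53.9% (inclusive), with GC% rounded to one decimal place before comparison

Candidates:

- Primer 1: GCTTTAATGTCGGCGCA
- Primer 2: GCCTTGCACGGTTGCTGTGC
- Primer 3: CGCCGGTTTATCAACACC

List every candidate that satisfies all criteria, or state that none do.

Primer 1 only.

Primer 1 (17 nt, A=3 T=5 G=5 C=4): longest run = 3 ✓; length 17 ✓; GC 9/17 = 52.9% ✓ — passes.
Primer 2 (20 nt, A=1 T=6 G=7 C=6): longest run = 2 ✓; length 20 ✓; GC 13/20 = 65.0%, outside 34.2–53.9% ✗ — fails.
Primer 3 (18 nt, A=4 T=4 G=3 C=7): longest run = 3 ✓; length 18 ✓; GC 10/18 = 55.6%, outside 34.2–53.9% ✗ — fails.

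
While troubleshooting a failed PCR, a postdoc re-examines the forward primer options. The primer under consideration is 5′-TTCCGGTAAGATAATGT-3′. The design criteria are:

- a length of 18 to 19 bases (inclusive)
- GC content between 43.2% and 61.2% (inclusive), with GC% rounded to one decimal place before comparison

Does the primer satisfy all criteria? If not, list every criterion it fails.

Fails: length, GC content.

Base counts: A=5, T=6, G=4, C=2 (length 17).
length: length 17, outside 18–19 ✗
GC content: GC 6/17 = 35.3%, outside 43.2–61.2% ✗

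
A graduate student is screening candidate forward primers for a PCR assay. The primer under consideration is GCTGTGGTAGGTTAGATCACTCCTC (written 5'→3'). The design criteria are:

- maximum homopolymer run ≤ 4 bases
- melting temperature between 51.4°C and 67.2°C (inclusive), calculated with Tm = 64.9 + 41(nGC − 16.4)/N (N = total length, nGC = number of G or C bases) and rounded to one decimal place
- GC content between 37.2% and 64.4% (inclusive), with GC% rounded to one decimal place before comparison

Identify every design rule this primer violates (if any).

Meets all criteria.

Base counts: A=4, T=8, G=7, C=6 (length 25).
homopolymer run: longest run = 2 ✓
Tm: Tm = 64.9 + 41·(13 − 16.4)/25 = 59.3°C ✓
GC content: GC 13/25 = 52.0% ✓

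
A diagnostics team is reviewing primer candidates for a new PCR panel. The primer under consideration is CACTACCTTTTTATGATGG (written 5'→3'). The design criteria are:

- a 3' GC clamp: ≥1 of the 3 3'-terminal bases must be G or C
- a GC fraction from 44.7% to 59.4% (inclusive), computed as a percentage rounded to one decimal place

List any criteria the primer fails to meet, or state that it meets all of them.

Base counts: A=4, T=8, G=3, C=4 (length 19).
GC clamp: 3' end TGG has 2 G/C ✓
GC content: GC 7/19 = 36.8%, outside 44.7–59.4% ✗

Fails: GC content.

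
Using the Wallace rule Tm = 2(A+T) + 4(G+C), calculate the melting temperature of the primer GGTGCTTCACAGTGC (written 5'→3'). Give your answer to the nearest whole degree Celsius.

48°C

Base counts: A=2, T=4, G=5, C=4 (length 15).
Tm = 2·(2+4) + 4·(5+4) = 2·6 + 4·9 = 12 + 36 = 48°C.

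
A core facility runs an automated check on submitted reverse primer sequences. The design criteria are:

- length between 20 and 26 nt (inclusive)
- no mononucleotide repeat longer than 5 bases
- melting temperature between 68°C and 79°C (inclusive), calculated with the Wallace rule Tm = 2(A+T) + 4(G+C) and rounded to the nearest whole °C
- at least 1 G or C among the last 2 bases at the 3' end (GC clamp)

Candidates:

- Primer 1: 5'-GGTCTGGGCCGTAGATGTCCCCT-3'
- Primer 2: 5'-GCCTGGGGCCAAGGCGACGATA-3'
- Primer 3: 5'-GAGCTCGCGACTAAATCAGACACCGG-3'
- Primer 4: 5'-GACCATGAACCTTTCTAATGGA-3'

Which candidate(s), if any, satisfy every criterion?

Primer 1 (23 nt, A=2 T=6 G=8 C=7): length 23 ✓; longest run = 4 ✓; Tm = 2·8 + 4·15 = 76°C ✓; 3' end CT has 1 G/C ✓ — passes.
Primer 2 (22 nt, A=5 T=2 G=9 C=6): length 22 ✓; longest run = 4 ✓; Tm = 2·7 + 4·15 = 74°C ✓; 3' end TA has 0 G/C, need ≥1 ✗ — fails.
Primer 3 (26 nt, A=8 T=3 G=7 C=8): length 26 ✓; longest run = 3 ✓; Tm = 2·11 + 4·15 = 82°C, outside 68–79°C ✗; 3' end GG has 2 G/C ✓ — fails.
Primer 4 (22 nt, A=7 T=6 G=4 C=5): length 22 ✓; longest run = 3 ✓; Tm = 2·13 + 4·9 = 62°C, outside 68–79°C ✗; 3' end GA has 1 G/C ✓ — fails.

Primer 1 only.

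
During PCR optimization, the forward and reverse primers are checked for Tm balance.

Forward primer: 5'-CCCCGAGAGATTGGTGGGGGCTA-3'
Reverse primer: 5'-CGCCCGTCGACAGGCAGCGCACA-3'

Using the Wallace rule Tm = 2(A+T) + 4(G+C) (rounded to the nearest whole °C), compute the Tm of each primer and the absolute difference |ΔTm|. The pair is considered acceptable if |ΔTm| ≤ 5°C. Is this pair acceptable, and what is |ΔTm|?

Forward: A=4 T=4 G=10 C=5 → Tm = 2·8 + 4·15 = 76°C.
Reverse: A=5 T=1 G=7 C=10 → Tm = 2·6 + 4·17 = 80°C.
|ΔTm| = |76 − 80| = 4°C, ≤ 5°C.

|ΔTm| = 4°C; the pair is acceptable.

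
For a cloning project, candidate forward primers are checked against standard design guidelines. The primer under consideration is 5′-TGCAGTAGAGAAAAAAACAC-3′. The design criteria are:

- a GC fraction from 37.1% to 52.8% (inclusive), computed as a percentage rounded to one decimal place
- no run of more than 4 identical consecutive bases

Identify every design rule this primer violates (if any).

Fails: GC content, homopolymer run.

Base counts: A=11, T=2, G=4, C=3 (length 20).
GC content: GC 7/20 = 35.0%, outside 37.1–52.8% ✗
homopolymer run: longest run = 7, exceeds 4 ✗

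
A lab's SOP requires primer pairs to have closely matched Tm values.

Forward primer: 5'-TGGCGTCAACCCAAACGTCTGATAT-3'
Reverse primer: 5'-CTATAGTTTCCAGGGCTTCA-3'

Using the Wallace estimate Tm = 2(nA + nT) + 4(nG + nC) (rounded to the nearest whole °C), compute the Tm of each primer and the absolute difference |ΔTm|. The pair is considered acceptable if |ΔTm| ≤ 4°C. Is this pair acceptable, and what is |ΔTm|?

Forward: A=7 T=6 G=5 C=7 → Tm = 2·13 + 4·12 = 74°C.
Reverse: A=4 T=7 G=4 C=5 → Tm = 2·11 + 4·9 = 58°C.
|ΔTm| = |74 − 58| = 16°C, > 4°C.

|ΔTm| = 16°C; the pair is not acceptable.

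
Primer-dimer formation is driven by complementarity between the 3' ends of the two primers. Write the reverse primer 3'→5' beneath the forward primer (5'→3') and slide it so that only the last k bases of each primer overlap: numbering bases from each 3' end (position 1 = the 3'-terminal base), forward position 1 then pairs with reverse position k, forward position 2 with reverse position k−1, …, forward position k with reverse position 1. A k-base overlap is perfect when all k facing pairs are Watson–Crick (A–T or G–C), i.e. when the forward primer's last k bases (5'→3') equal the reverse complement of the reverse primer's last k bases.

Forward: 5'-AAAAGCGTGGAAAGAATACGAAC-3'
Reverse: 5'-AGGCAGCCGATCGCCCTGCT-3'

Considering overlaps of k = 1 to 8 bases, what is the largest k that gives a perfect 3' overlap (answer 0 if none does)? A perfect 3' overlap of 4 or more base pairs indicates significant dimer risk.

Longest perfect overlap: 0 complementary base pairs; below the dimer-risk threshold (threshold 4).

Last 8 bases (5'→3') — forward …ATACGAAC, reverse …GCCCTGCT.
Reverse complement of the reverse primer's last 8 bases: AGCAGGGC; its first k bases are the reverse complement of the reverse primer's last k bases, so a perfect k-base overlap needs the forward primer's last k bases to equal them.
Comparing (forward last k vs required): k=1: C vs A ✗; k=2: AC vs AG ✗; k=3: AAC vs AGC ✗; k=4: GAAC vs AGCA ✗; k=5: CGAAC vs AGCAG ✗; k=6: ACGAAC vs AGCAGG ✗; k=7: TACGAAC vs AGCAGGG ✗; k=8: ATACGAAC vs AGCAGGGC ✗.
No overlap length from 1 to 8 is perfect, so the longest perfect 3' overlap is 0.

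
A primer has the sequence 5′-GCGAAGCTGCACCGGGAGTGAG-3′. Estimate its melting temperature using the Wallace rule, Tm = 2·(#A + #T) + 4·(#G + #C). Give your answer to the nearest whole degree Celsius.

74°C

Base counts: A=5, T=2, G=10, C=5 (length 22).
Tm = 2·(5+2) + 4·(10+5) = 2·7 + 4·15 = 14 + 60 = 74°C.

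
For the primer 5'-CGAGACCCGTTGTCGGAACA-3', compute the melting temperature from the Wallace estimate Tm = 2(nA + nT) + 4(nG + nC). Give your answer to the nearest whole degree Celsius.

64°C

Base counts: A=5, T=3, G=6, C=6 (length 20).
Tm = 2·(5+3) + 4·(6+6) = 2·8 + 4·12 = 16 + 48 = 64°C.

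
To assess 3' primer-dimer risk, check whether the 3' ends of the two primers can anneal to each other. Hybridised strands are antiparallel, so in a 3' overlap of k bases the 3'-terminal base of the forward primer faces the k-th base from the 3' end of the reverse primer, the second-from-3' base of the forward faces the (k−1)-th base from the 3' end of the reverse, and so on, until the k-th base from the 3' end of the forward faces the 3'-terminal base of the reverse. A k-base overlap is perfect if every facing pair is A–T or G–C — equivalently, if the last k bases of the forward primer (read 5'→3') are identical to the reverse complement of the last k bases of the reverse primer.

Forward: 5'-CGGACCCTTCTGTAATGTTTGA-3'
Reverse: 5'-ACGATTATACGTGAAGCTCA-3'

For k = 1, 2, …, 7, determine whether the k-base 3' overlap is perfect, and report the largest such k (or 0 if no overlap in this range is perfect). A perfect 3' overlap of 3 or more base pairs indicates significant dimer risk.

Longest perfect overlap: 3 complementary base pairs; significant dimer risk (threshold 3).

Last 7 bases (5'→3') — forward …TGTTTGA, reverse …AAGCTCA.
Reverse complement of the reverse primer's last 7 bases: TGAGCTT; its first k bases are the reverse complement of the reverse primer's last k bases, so a perfect k-base overlap needs the forward primer's last k bases to equal them.
Comparing (forward last k vs required): k=1: A vs T ✗; k=2: GA vs TG ✗; k=3: TGA vs TGA ✓; k=4: TTGA vs TGAG ✗; k=5: TTTGA vs TGAGC ✗; k=6: GTTTGA vs TGAGCT ✗; k=7: TGTTTGA vs TGAGCTT ✗.
Only k = 3 is perfect, so the longest perfect 3' overlap is 3.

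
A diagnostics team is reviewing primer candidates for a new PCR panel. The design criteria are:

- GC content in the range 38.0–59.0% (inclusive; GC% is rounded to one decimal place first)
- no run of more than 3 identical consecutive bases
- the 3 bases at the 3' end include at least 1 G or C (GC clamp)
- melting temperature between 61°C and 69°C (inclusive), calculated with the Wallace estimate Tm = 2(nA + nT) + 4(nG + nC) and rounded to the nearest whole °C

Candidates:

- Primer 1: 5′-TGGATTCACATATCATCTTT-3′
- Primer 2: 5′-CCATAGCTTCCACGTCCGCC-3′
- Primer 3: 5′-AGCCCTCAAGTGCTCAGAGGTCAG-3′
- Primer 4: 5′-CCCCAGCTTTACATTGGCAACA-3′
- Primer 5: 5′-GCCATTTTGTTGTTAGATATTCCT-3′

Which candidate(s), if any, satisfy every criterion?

None of the candidates satisfy all criteria.

Primer 1 (20 nt, A=5 T=9 G=2 C=4): GC 6/20 = 30.0%, outside 38.0–59.0% ✗; longest run = 3 ✓; 3' end TTT has 0 G/C, need ≥1 ✗; Tm = 2·14 + 4·6 = 52°C, outside 61–69°C ✗ — fails.
Primer 2 (20 nt, A=3 T=4 G=3 C=10): GC 13/20 = 65.0%, outside 38.0–59.0% ✗; longest run = 2 ✓; 3' end GCC has 3 G/C ✓; Tm = 2·7 + 4·13 = 66°C ✓ — fails.
Primer 3 (24 nt, A=6 T=4 G=7 C=7): GC 14/24 = 58.3% ✓; longest run = 3 ✓; 3' end CAG has 2 G/C ✓; Tm = 2·10 + 4·14 = 76°C, outside 61–69°C ✗ — fails.
Primer 4 (22 nt, A=6 T=5 G=3 C=8): GC 11/22 = 50.0% ✓; longest run = 4, exceeds 3 ✗; 3' end ACA has 1 G/C ✓; Tm = 2·11 + 4·11 = 66°C ✓ — fails.
Primer 5 (24 nt, A=4 T=12 G=4 C=4): GC 8/24 = 33.3%, outside 38.0–59.0% ✗; longest run = 4, exceeds 3 ✗; 3' end CCT has 2 G/C ✓; Tm = 2·16 + 4·8 = 64°C ✓ — fails.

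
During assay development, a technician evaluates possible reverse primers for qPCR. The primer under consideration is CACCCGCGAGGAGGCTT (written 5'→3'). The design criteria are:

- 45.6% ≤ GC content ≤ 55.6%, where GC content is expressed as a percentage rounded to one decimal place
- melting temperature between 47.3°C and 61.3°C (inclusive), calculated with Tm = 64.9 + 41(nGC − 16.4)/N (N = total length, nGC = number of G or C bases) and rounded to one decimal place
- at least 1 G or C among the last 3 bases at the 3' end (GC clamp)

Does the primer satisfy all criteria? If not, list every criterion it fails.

Base counts: A=3, T=2, G=6, C=6 (length 17).
GC content: GC 12/17 = 70.6%, outside 45.6–55.6% ✗
Tm: Tm = 64.9 + 41·(12 − 16.4)/17 = 54.3°C ✓
GC clamp: 3' end CTT has 1 G/C ✓

Fails: GC content.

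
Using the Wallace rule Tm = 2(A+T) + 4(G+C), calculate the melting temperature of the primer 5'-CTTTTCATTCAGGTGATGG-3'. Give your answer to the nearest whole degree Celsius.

54°C

Base counts: A=3, T=8, G=5, C=3 (length 19).
Tm = 2·(3+8) + 4·(5+3) = 2·11 + 4·8 = 22 + 32 = 54°C.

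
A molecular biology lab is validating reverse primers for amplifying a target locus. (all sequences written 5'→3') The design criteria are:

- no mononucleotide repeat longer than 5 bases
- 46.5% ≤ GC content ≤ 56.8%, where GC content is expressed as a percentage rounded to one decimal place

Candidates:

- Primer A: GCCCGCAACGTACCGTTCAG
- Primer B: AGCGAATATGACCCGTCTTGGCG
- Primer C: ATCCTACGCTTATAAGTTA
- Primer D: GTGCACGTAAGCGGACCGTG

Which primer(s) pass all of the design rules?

Primer B only.

Primer A (20 nt, A=4 T=3 G=5 C=8): longest run = 3 ✓; GC 13/20 = 65.0%, outside 46.5–56.8% ✗ — fails.
Primer B (23 nt, A=5 T=5 G=7 C=6): longest run = 3 ✓; GC 13/23 = 56.5% ✓ — passes.
Primer C (19 nt, A=6 T=7 G=2 C=4): longest run = 2 ✓; GC 6/19 = 31.6%, outside 46.5–56.8% ✗ — fails.
Primer D (20 nt, A=4 T=3 G=8 C=5): longest run = 2 ✓; GC 13/20 = 65.0%, outside 46.5–56.8% ✗ — fails.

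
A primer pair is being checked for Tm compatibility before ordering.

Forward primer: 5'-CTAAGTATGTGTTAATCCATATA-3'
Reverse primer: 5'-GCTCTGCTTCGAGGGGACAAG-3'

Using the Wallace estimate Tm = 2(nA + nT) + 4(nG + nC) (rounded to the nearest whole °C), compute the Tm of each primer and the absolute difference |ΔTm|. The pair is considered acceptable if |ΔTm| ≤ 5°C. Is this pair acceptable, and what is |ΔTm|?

|ΔTm| = 10°C; the pair is not acceptable.

Forward: A=8 T=9 G=3 C=3 → Tm = 2·17 + 4·6 = 58°C.
Reverse: A=4 T=4 G=8 C=5 → Tm = 2·8 + 4·13 = 68°C.
|ΔTm| = |58 − 68| = 10°C, > 5°C.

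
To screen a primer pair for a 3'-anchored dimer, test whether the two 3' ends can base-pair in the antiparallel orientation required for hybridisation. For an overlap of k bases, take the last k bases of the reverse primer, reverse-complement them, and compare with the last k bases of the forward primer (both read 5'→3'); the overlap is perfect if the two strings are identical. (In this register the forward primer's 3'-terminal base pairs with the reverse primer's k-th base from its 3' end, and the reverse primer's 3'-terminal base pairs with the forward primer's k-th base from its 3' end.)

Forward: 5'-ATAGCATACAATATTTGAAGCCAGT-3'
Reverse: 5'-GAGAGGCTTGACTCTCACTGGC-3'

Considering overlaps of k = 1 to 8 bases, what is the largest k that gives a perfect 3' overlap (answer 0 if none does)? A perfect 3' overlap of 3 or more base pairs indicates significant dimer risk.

Last 8 bases (5'→3') — forward …AAGCCAGT, reverse …TCACTGGC.
Reverse complement of the reverse primer's last 8 bases: GCCAGTGA; its first k bases are the reverse complement of the reverse primer's last k bases, so a perfect k-base overlap needs the forward primer's last k bases to equal them.
Comparing (forward last k vs required): k=1: T vs G ✗; k=2: GT vs GC ✗; k=3: AGT vs GCC ✗; k=4: CAGT vs GCCA ✗; k=5: CCAGT vs GCCAG ✗; k=6: GCCAGT vs GCCAGT ✓; k=7: AGCCAGT vs GCCAGTG ✗; k=8: AAGCCAGT vs GCCAGTGA ✗.
Only k = 6 is perfect, so the longest perfect 3' overlap is 6.

Longest perfect overlap: 6 complementary base pairs; significant dimer risk (threshold 3).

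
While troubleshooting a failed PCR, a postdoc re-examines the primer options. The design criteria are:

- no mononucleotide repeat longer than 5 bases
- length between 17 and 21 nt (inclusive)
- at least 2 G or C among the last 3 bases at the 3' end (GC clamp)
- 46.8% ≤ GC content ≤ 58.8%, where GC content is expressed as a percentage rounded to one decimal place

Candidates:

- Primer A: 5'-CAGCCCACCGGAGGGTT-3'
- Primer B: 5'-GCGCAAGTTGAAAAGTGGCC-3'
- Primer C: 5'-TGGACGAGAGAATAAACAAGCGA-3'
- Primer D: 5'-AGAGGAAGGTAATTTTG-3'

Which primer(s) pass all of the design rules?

Primer B only.

Primer A (17 nt, A=3 T=2 G=6 C=6): longest run = 3 ✓; length 17 ✓; 3' end GTT has 1 G/C, need ≥2 ✗; GC 12/17 = 70.6%, outside 46.8–58.8% ✗ — fails.
Primer B (20 nt, A=6 T=3 G=7 C=4): longest run = 4 ✓; length 20 ✓; 3' end GCC has 3 G/C ✓; GC 11/20 = 55.0% ✓ — passes.
Primer C (23 nt, A=11 T=2 G=7 C=3): longest run = 3 ✓; length 23, outside 17–21 ✗; 3' end CGA has 2 G/C ✓; GC 10/23 = 43.5%, outside 46.8–58.8% ✗ — fails.
Primer D (17 nt, A=6 T=5 G=6 C=0): longest run = 4 ✓; length 17 ✓; 3' end TTG has 1 G/C, need ≥2 ✗; GC 6/17 = 35.3%, outside 46.8–58.8% ✗ — fails.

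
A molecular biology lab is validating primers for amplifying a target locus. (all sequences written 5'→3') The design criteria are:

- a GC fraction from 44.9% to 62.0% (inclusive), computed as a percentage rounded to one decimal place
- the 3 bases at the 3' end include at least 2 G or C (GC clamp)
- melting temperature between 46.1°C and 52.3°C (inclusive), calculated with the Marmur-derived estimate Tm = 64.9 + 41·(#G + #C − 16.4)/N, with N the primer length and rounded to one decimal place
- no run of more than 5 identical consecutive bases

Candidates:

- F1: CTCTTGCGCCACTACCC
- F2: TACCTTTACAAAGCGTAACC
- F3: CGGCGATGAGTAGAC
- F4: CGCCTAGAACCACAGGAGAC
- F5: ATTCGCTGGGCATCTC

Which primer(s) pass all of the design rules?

None of the candidates satisfy all criteria.

F1 (17 nt, A=2 T=4 G=2 C=9): GC 11/17 = 64.7%, outside 44.9–62.0% ✗; 3' end CCC has 3 G/C ✓; Tm = 64.9 + 41·(11 − 16.4)/17 = 51.9°C ✓; longest run = 3 ✓ — fails.
F2 (20 nt, A=7 T=5 G=2 C=6): GC 8/20 = 40.0%, outside 44.9–62.0% ✗; 3' end ACC has 2 G/C ✓; Tm = 64.9 + 41·(8 − 16.4)/20 = 47.7°C ✓; longest run = 3 ✓ — fails.
F3 (15 nt, A=4 T=2 G=6 C=3): GC 9/15 = 60.0% ✓; 3' end GAC has 2 G/C ✓; Tm = 64.9 + 41·(9 − 16.4)/15 = 44.7°C, outside 46.1–52.3°C ✗; longest run = 2 ✓ — fails.
F4 (20 nt, A=7 T=1 G=5 C=7): GC 12/20 = 60.0% ✓; 3' end GAC has 2 G/C ✓; Tm = 64.9 + 41·(12 − 16.4)/20 = 55.9°C, outside 46.1–52.3°C ✗; longest run = 2 ✓ — fails.
F5 (16 nt, A=2 T=5 G=4 C=5): GC 9/16 = 56.3% ✓; 3' end CTC has 2 G/C ✓; Tm = 64.9 + 41·(9 − 16.4)/16 = 45.9°C, outside 46.1–52.3°C ✗; longest run = 3 ✓ — fails.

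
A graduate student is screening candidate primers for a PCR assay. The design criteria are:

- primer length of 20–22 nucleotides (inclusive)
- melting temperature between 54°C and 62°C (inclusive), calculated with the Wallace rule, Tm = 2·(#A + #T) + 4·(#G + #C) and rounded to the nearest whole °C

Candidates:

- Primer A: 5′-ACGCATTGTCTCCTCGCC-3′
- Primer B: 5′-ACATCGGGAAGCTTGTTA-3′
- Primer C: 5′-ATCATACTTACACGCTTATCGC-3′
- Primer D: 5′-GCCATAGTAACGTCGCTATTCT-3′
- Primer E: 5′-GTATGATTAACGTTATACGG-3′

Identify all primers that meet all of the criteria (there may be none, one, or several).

Primer C and Primer E.

Primer A (18 nt, A=2 T=5 G=3 C=8): length 18, outside 20–22 ✗; Tm = 2·7 + 4·11 = 58°C ✓ — fails.
Primer B (18 nt, A=5 T=5 G=5 C=3): length 18, outside 20–22 ✗; Tm = 2·10 + 4·8 = 52°C, outside 54–62°C ✗ — fails.
Primer C (22 nt, A=6 T=7 G=2 C=7): length 22 ✓; Tm = 2·13 + 4·9 = 62°C ✓ — passes.
Primer D (22 nt, A=5 T=7 G=4 C=6): length 22 ✓; Tm = 2·12 + 4·10 = 64°C, outside 54–62°C ✗ — fails.
Primer E (20 nt, A=6 T=7 G=5 C=2): length 20 ✓; Tm = 2·13 + 4·7 = 54°C ✓ — passes.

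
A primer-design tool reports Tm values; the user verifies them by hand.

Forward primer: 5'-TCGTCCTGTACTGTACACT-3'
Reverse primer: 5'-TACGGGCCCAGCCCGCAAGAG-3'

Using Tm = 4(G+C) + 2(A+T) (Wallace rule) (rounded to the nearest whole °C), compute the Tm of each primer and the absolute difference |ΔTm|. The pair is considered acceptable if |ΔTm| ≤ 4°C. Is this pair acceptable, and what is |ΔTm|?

|ΔTm| = 16°C; the pair is not acceptable.

Forward: A=3 T=7 G=3 C=6 → Tm = 2·10 + 4·9 = 56°C.
Reverse: A=5 T=1 G=7 C=8 → Tm = 2·6 + 4·15 = 72°C.
|ΔTm| = |56 − 72| = 16°C, > 4°C.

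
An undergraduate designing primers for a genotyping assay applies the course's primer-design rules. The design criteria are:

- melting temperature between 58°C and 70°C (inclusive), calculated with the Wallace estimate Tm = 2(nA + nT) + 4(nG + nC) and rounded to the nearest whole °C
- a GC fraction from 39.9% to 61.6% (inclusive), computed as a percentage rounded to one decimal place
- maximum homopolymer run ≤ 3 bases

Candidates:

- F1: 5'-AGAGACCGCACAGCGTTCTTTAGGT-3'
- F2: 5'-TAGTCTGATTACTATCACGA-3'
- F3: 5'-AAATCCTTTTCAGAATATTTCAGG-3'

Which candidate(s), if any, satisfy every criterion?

F1 (25 nt, A=6 T=6 G=7 C=6): Tm = 2·12 + 4·13 = 76°C, outside 58–70°C ✗; GC 13/25 = 52.0% ✓; longest run = 3 ✓ — fails.
F2 (20 nt, A=6 T=7 G=3 C=4): Tm = 2·13 + 4·7 = 54°C, outside 58–70°C ✗; GC 7/20 = 35.0%, outside 39.9–61.6% ✗; longest run = 2 ✓ — fails.
F3 (24 nt, A=8 T=9 G=3 C=4): Tm = 2·17 + 4·7 = 62°C ✓; GC 7/24 = 29.2%, outside 39.9–61.6% ✗; longest run = 4, exceeds 3 ✗ — fails.

None of the candidates satisfy all criteria.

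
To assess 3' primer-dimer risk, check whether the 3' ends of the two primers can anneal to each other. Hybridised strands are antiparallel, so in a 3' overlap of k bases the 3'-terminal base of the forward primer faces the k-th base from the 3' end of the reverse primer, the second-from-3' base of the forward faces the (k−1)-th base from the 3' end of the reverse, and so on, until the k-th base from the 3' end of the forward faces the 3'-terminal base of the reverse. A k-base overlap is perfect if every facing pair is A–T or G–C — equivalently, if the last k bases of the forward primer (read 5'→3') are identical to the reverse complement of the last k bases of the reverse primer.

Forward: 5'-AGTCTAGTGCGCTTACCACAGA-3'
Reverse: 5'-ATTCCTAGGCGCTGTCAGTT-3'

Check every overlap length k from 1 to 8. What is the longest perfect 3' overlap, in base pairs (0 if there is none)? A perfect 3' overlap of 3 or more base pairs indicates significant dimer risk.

Last 8 bases (5'→3') — forward …ACCACAGA, reverse …TGTCAGTT.
Reverse complement of the reverse primer's last 8 bases: AACTGACA; its first k bases are the reverse complement of the reverse primer's last k bases, so a perfect k-base overlap needs the forward primer's last k bases to equal them.
Comparing (forward last k vs required): k=1: A vs A ✓; k=2: GA vs AA ✗; k=3: AGA vs AAC ✗; k=4: CAGA vs AACT ✗; k=5: ACAGA vs AACTG ✗; k=6: CACAGA vs AACTGA ✗; k=7: CCACAGA vs AACTGAC ✗; k=8: ACCACAGA vs AACTGACA ✗.
Only k = 1 is perfect, so the longest perfect 3' overlap is 1.

Longest perfect overlap: 1 complementary base pair; below the dimer-risk threshold (threshold 3).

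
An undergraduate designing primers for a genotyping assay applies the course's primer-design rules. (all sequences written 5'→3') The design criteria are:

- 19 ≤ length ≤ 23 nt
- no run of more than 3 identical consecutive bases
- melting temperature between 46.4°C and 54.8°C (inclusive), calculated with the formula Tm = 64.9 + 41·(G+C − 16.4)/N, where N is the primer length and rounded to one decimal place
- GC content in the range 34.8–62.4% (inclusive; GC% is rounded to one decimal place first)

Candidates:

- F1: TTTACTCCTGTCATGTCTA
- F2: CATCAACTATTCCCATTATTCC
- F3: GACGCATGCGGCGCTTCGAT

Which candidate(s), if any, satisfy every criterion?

F2 only.

F1 (19 nt, A=3 T=9 G=2 C=5): length 19 ✓; longest run = 3 ✓; Tm = 64.9 + 41·(7 − 16.4)/19 = 44.6°C, outside 46.4–54.8°C ✗; GC 7/19 = 36.8% ✓ — fails.
F2 (22 nt, A=6 T=8 G=0 C=8): length 22 ✓; longest run = 3 ✓; Tm = 64.9 + 41·(8 − 16.4)/22 = 49.2°C ✓; GC 8/22 = 36.4% ✓ — passes.
F3 (20 nt, A=3 T=4 G=7 C=6): length 20 ✓; longest run = 2 ✓; Tm = 64.9 + 41·(13 − 16.4)/20 = 57.9°C, outside 46.4–54.8°C ✗; GC 13/20 = 65.0%, outside 34.8–62.4% ✗ — fails.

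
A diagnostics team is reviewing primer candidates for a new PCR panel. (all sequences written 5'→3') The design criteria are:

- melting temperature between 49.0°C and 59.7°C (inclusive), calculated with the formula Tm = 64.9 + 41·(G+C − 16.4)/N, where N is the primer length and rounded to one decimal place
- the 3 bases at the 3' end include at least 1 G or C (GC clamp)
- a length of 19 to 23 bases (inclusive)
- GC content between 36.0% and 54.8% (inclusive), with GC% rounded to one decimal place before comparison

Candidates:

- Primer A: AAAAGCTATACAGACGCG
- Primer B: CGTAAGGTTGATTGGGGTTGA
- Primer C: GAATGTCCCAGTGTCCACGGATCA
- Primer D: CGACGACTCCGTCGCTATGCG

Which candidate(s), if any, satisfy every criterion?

Primer B only.

Primer A (18 nt, A=8 T=2 G=4 C=4): Tm = 64.9 + 41·(8 − 16.4)/18 = 45.8°C, outside 49.0–59.7°C ✗; 3' end GCG has 3 G/C ✓; length 18, outside 19–23 ✗; GC 8/18 = 44.4% ✓ — fails.
Primer B (21 nt, A=4 T=7 G=9 C=1): Tm = 64.9 + 41·(10 − 16.4)/21 = 52.4°C ✓; 3' end TGA has 1 G/C ✓; length 21 ✓; GC 10/21 = 47.6% ✓ — passes.
Primer C (24 nt, A=6 T=5 G=6 C=7): Tm = 64.9 + 41·(13 − 16.4)/24 = 59.1°C ✓; 3' end TCA has 1 G/C ✓; length 24, outside 19–23 ✗; GC 13/24 = 54.2% ✓ — fails.
Primer D (21 nt, A=3 T=4 G=6 C=8): Tm = 64.9 + 41·(14 − 16.4)/21 = 60.2°C, outside 49.0–59.7°C ✗; 3' end GCG has 3 G/C ✓; length 21 ✓; GC 14/21 = 66.7%, outside 36.0–54.8% ✗ — fails.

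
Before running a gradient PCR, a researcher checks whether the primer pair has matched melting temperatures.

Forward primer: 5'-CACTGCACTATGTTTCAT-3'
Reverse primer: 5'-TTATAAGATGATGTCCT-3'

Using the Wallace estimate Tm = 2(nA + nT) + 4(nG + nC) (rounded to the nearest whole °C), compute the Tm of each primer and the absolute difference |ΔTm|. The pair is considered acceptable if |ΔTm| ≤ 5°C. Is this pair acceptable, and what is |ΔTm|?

Forward: A=4 T=7 G=2 C=5 → Tm = 2·11 + 4·7 = 50°C.
Reverse: A=5 T=7 G=3 C=2 → Tm = 2·12 + 4·5 = 44°C.
|ΔTm| = |50 − 44| = 6°C, > 5°C.

|ΔTm| = 6°C; the pair is not acceptable.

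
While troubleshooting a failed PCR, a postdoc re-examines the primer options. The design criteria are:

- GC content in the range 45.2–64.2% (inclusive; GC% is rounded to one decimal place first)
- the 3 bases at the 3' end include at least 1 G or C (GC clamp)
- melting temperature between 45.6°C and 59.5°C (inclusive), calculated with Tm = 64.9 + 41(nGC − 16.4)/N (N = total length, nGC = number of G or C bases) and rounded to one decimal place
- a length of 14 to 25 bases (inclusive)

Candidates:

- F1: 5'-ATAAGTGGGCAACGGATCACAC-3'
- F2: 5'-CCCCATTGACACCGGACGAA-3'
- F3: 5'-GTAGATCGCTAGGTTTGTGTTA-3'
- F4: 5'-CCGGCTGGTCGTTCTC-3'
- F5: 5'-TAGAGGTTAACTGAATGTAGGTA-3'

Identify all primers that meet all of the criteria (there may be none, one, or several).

F1 and F2.

F1 (22 nt, A=8 T=3 G=6 C=5): GC 11/22 = 50.0% ✓; 3' end CAC has 2 G/C ✓; Tm = 64.9 + 41·(11 − 16.4)/22 = 54.8°C ✓; length 22 ✓ — passes.
F2 (20 nt, A=6 T=2 G=4 C=8): GC 12/20 = 60.0% ✓; 3' end GAA has 1 G/C ✓; Tm = 64.9 + 41·(12 − 16.4)/20 = 55.9°C ✓; length 20 ✓ — passes.
F3 (22 nt, A=4 T=9 G=7 C=2): GC 9/22 = 40.9%, outside 45.2–64.2% ✗; 3' end TTA has 0 G/C, need ≥1 ✗; Tm = 64.9 + 41·(9 − 16.4)/22 = 51.1°C ✓; length 22 ✓ — fails.
F4 (16 nt, A=0 T=5 G=5 C=6): GC 11/16 = 68.8%, outside 45.2–64.2% ✗; 3' end CTC has 2 G/C ✓; Tm = 64.9 + 41·(11 − 16.4)/16 = 51.1°C ✓; length 16 ✓ — fails.
F5 (23 nt, A=8 T=7 G=7 C=1): GC 8/23 = 34.8%, outside 45.2–64.2% ✗; 3' end GTA has 1 G/C ✓; Tm = 64.9 + 41·(8 − 16.4)/23 = 49.9°C ✓; length 23 ✓ — fails.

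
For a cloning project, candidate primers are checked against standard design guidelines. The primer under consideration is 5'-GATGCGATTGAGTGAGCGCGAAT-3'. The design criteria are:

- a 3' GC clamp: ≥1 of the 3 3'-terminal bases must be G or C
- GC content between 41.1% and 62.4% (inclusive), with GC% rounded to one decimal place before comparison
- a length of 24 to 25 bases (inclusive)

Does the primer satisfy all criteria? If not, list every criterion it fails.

Fails: GC clamp, length.

Base counts: A=6, T=5, G=9, C=3 (length 23).
GC clamp: 3' end AAT has 0 G/C, need ≥1 ✗
GC content: GC 12/23 = 52.2% ✓
length: length 23, outside 24–25 ✗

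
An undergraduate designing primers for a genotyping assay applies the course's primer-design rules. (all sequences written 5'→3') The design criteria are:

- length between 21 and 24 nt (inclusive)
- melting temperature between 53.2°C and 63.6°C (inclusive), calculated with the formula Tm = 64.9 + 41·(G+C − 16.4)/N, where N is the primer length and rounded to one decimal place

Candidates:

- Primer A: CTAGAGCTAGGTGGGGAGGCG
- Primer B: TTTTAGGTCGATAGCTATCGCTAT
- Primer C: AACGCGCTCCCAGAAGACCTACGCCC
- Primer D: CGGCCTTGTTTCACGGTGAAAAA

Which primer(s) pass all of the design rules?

Primer A and Primer D.

Primer A (21 nt, A=4 T=3 G=11 C=3): length 21 ✓; Tm = 64.9 + 41·(14 − 16.4)/21 = 60.2°C ✓ — passes.
Primer B (24 nt, A=5 T=10 G=5 C=4): length 24 ✓; Tm = 64.9 + 41·(9 − 16.4)/24 = 52.3°C, outside 53.2–63.6°C ✗ — fails.
Primer C (26 nt, A=7 T=2 G=5 C=12): length 26, outside 21–24 ✗; Tm = 64.9 + 41·(17 − 16.4)/26 = 65.8°C, outside 53.2–63.6°C ✗ — fails.
Primer D (23 nt, A=6 T=6 G=6 C=5): length 23 ✓; Tm = 64.9 + 41·(11 − 16.4)/23 = 55.3°C ✓ — passes.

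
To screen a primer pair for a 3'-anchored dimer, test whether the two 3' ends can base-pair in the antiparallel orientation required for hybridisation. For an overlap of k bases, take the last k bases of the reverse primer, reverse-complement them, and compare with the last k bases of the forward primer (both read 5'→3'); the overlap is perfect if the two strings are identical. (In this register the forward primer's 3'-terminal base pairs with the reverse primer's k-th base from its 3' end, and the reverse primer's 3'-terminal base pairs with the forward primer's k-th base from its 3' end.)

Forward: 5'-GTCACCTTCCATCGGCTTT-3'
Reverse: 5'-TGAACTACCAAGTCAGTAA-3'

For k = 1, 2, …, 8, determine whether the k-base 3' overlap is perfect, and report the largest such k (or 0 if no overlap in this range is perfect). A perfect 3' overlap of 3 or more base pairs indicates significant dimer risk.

Last 8 bases (5'→3') — forward …TCGGCTTT, reverse …GTCAGTAA.
Reverse complement of the reverse primer's last 8 bases: TTACTGAC; its first k bases are the reverse complement of the reverse primer's last k bases, so a perfect k-base overlap needs the forward primer's last k bases to equal them.
Comparing (forward last k vs required): k=1: T vs T ✓; k=2: TT vs TT ✓; k=3: TTT vs TTA ✗; k=4: CTTT vs TTAC ✗; k=5: GCTTT vs TTACT ✗; k=6: GGCTTT vs TTACTG ✗; k=7: CGGCTTT vs TTACTGA ✗; k=8: TCGGCTTT vs TTACTGAC ✗.
Perfect overlaps at k = 1, 2; the largest is 2.

Longest perfect overlap: 2 complementary base pairs; below the dimer-risk threshold (threshold 3).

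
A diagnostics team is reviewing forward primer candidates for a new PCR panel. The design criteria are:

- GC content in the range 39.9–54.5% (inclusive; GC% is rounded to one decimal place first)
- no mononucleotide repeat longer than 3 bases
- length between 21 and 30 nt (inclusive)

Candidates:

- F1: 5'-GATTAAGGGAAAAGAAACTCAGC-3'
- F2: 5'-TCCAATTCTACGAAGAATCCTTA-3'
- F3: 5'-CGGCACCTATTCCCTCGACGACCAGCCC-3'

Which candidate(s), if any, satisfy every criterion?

F1 (23 nt, A=11 T=3 G=6 C=3): GC 9/23 = 39.1%, outside 39.9–54.5% ✗; longest run = 4, exceeds 3 ✗; length 23 ✓ — fails.
F2 (23 nt, A=8 T=7 G=2 C=6): GC 8/23 = 34.8%, outside 39.9–54.5% ✗; longest run = 2 ✓; length 23 ✓ — fails.
F3 (28 nt, A=5 T=4 G=5 C=14): GC 19/28 = 67.9%, outside 39.9–54.5% ✗; longest run = 3 ✓; length 28 ✓ — fails.

None of the candidates satisfy all criteria.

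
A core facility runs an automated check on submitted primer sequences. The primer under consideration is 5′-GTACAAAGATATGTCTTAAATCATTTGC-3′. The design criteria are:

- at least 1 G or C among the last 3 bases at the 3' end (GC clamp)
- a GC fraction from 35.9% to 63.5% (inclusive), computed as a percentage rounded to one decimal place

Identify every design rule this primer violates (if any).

Base counts: A=10, T=10, G=4, C=4 (length 28).
GC clamp: 3' end TGC has 2 G/C ✓
GC content: GC 8/28 = 28.6%, outside 35.9–63.5% ✗

Fails: GC content.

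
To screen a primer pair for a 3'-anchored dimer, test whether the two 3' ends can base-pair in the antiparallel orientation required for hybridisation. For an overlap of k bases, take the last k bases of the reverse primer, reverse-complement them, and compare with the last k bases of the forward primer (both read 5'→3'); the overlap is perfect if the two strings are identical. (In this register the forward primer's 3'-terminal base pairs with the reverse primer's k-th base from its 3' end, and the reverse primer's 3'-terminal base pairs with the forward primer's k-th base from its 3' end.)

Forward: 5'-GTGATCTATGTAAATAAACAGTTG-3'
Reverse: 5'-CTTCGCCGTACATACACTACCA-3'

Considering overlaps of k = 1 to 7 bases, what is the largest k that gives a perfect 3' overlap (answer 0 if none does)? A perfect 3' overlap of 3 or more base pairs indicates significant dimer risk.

Longest perfect overlap: 2 complementary base pairs; below the dimer-risk threshold (threshold 3).

Last 7 bases (5'→3') — forward …ACAGTTG, reverse …ACTACCA.
Reverse complement of the reverse primer's last 7 bases: TGGTAGT; its first k bases are the reverse complement of the reverse primer's last k bases, so a perfect k-base overlap needs the forward primer's last k bases to equal them.
Comparing (forward last k vs required): k=1: G vs T ✗; k=2: TG vs TG ✓; k=3: TTG vs TGG ✗; k=4: GTTG vs TGGT ✗; k=5: AGTTG vs TGGTA ✗; k=6: CAGTTG vs TGGTAG ✗; k=7: ACAGTTG vs TGGTAGT ✗.
Only k = 2 is perfect, so the longest perfect 3' overlap is 2.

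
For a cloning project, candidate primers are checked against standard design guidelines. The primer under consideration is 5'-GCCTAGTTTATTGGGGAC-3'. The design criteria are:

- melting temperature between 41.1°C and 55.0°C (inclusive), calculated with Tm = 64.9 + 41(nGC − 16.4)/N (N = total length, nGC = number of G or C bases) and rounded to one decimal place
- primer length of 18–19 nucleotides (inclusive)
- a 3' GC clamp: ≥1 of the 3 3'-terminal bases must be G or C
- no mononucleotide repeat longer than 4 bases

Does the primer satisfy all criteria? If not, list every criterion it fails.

Meets all criteria.

Base counts: A=3, T=6, G=6, C=3 (length 18).
Tm: Tm = 64.9 + 41·(9 − 16.4)/18 = 48.0°C ✓
length: length 18 ✓
GC clamp: 3' end GAC has 2 G/C ✓
homopolymer run: longest run = 4 ✓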